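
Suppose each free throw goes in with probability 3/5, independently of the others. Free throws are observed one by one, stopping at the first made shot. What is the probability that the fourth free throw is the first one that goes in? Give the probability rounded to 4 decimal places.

Geometric (trials to first success), p = 0.60.
P(Y = 4) = (1−p)^3 · p = 0.064 · 0.60 = 0.038400

0.0384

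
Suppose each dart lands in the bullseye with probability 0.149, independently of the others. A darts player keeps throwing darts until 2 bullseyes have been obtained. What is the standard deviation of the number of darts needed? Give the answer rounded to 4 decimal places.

Y = total darts until the second success; negative binomial with r=2, p=0.149.
SD(Y) = √[r(1−p)/p²] = √(76.663213) = 8.755753

8.7558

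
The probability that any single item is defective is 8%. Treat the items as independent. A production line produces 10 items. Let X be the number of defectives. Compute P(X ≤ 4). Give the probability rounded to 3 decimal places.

0.999

X ~ Binomial(10, 0.08); P(X ≤ 4) = Σ C(10,k) p^k (1−p)^(10−k) over k:
  k=0: C(10,0)·0.08^0·0.92^10 = 0.43439
  k=1: C(10,1)·0.08^1·0.92^9 = 0.37773
  k=2: C(10,2)·0.08^2·0.92^8 = 0.14781
  k=3: C(10,3)·0.08^3·0.92^7 = 0.03427
  k=4: C(10,4)·0.08^4·0.92^6 = 0.00522
Total = 0.99941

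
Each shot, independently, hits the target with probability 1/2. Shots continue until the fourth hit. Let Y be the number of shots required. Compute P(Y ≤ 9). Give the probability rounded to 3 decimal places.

Finishing within 9 shots ⇔ at least 4 successes in the first 9. With X ~ Binomial(9, 0.50), P(Y ≤ 9) = 1 − P(X ≤ 3).
  k=0: C(9,0)·0.50^0·0.50^9 = 0.00195
  k=1: C(9,1)·0.50^1·0.50^8 = 0.01758
  k=2: C(9,2)·0.50^2·0.50^7 = 0.07031
  k=3: C(9,3)·0.50^3·0.50^6 = 0.16406
1 − 0.25391 = 0.74609

0.746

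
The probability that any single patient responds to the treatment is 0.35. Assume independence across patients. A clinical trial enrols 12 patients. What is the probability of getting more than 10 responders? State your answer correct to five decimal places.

0.00008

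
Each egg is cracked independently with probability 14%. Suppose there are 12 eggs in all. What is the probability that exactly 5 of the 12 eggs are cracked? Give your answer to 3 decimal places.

0.015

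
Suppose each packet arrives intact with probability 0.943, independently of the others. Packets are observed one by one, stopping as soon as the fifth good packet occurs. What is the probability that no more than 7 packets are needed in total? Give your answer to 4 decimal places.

Finishing within 7 packets ⇔ at least 5 successes in the first 7. With X ~ Binomial(7, 0.943), P(Y ≤ 7) = 1 − P(X ≤ 4).
  k=0: C(7,0)·0.943^0·0.057^7 = 0.000000
  k=1: C(7,1)·0.943^1·0.057^6 = 0.000000
  k=2: C(7,2)·0.943^2·0.057^5 = 0.000011
  k=3: C(7,3)·0.943^3·0.057^4 = 0.000310
  k=4: C(7,4)·0.943^4·0.057^3 = 0.005126
1 − 0.005447 = 0.994553

0.9946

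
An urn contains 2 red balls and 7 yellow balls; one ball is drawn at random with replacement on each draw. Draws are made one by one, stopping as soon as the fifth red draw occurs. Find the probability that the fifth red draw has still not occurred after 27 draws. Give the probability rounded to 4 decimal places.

Needing more than 27 draws ⇔ fewer than 5 successes in the first 27. With X ~ Binomial(27, 0.222222), P(Y > 27) = P(X ≤ 4).
  k=0: C(27,0)·0.222222^0·0.777778^27 = 0.001130
  k=1: C(27,1)·0.222222^1·0.777778^26 = 0.008718
  k=2: C(27,2)·0.222222^2·0.777778^25 = 0.032380
  k=3: C(27,3)·0.222222^3·0.777778^24 = 0.077094
  k=4: C(27,4)·0.222222^4·0.777778^23 = 0.132161
P(X ≤ 4) = 0.251483

0.2515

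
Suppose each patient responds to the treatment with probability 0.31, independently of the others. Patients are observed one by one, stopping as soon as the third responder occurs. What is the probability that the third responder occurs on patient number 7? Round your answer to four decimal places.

Y = trial on which the third success occurs; negative binomial, r=3, p=0.31.
P(Y=7) = C(6,2) · p^3 · (1−p)^4
= 15 · 0.029791 · 0.22667 = 0.101291

0.1013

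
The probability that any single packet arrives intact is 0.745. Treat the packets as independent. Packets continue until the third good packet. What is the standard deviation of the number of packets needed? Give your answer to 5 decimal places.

1.17402

Y = total packets until the third success; negative binomial with r=3, p=0.745.
SD(Y) = √[r(1−p)/p²] = √(1.3783163) = 1.1740172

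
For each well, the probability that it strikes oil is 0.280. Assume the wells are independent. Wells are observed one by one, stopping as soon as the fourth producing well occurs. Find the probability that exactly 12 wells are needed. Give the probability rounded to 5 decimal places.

Y = trial on which the fourth success occurs; negative binomial, r=4, p=0.28.
P(Y=12) = C(11,3) · p^4 · (1−p)^8
= 165 · 0.0061466 · 0.07222 = 0.0732447

0.07324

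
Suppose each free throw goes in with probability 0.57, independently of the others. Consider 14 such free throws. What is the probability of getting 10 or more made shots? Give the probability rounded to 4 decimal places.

0.2078

X ~ Binomial(14, 0.57); P(X ≥ 10) = Σ C(14,k) p^k (1−p)^(14−k) over k:
  k=10: C(14,10)·0.57^10·0.43^4 = 0.123896
  k=11: C(14,11)·0.57^11·0.43^3 = 0.059721
  k=12: C(14,12)·0.57^12·0.43^2 = 0.019791
  k=13: C(14,13)·0.57^13·0.43^1 = 0.004036
  k=14: C(14,14)·0.57^14·0.43^0 = 0.000382
Total = 0.207827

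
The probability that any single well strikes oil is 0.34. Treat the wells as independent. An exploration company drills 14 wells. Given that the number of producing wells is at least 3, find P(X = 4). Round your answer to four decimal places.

X ~ Binomial(14, 0.34). Want P(X=4 | X≥3) = P(X=4) / P(X≥3).
P(X=4) = C(14,4)·0.34^4·0.66^10 = 0.209792
P(X≥3) = 1 − 0.002976 − 0.021462 − 0.071866 = 0.903695
Ratio = 0.209792 / 0.903695 = 0.232149

0.2321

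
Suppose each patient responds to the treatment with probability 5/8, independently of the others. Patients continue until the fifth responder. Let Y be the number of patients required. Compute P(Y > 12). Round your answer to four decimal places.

0.0390

Needing more than 12 patients ⇔ fewer than 5 successes in the first 12. With X ~ Binomial(12, 0.625), P(Y > 12) = P(X ≤ 4).
  k=0: C(12,0)·0.625^0·0.375^12 = 0.000008
  k=1: C(12,1)·0.625^1·0.375^11 = 0.000155
  k=2: C(12,2)·0.625^2·0.375^10 = 0.001418
  k=3: C(12,3)·0.625^3·0.375^9 = 0.007877
  k=4: C(12,4)·0.625^4·0.375^8 = 0.029538
P(X ≤ 4) = 0.038995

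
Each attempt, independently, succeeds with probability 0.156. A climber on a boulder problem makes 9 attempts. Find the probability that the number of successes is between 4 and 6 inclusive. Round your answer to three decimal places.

X ~ Binomial(9, 0.156); P(4 ≤ X ≤ 6) = Σ C(9,k) p^k (1−p)^(9−k) over k:
  k=4: C(9,4)·0.156^4·0.844^5 = 0.03196
  k=5: C(9,5)·0.156^5·0.844^4 = 0.00591
  k=6: C(9,6)·0.156^6·0.844^3 = 0.00073
Total = 0.03859

0.039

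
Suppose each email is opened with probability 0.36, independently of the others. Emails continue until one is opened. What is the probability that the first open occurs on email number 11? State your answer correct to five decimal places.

Geometric (trials to first success), p = 0.36.
P(Y = 11) = (1−p)^10 · p = 0.011529 · 0.36 = 0.0041505

0.00415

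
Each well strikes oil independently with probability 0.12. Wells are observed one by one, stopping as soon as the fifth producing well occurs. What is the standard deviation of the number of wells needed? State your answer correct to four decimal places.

17.4801

Y = total wells until the fifth success; negative binomial with r=5, p=0.12.
SD(Y) = √[r(1−p)/p²] = √(305.555556) = 17.480147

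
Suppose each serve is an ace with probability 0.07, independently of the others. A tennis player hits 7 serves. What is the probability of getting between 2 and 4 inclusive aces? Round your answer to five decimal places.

X ~ Binomial(7, 0.07); P(2 ≤ X ≤ 4) = Σ C(7,k) p^k (1−p)^(7−k) over k:
  k=2: C(7,2)·0.07^2·0.93^5 = 0.0715863
  k=3: C(7,3)·0.07^3·0.93^4 = 0.0089804
  k=4: C(7,4)·0.07^4·0.93^3 = 0.0006759
Total = 0.0812426

0.08124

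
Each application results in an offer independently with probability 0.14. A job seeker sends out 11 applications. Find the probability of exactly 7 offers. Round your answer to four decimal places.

0.0002

X ~ Binomial(n=11, p=0.14).
P(X=7) = C(11,7) · p^7 · (1−p)^4
= 330 · 1.0541e-06 · 0.54701 = 0.000190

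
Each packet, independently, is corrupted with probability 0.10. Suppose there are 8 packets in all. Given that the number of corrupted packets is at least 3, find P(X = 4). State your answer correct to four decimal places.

0.1206

X ~ Binomial(8, 0.10). Want P(X=4 | X≥3) = P(X=4) / P(X≥3).
P(X=4) = C(8,4)·0.10^4·0.90^4 = 0.004593
P(X≥3) = 1 − 0.430467 − 0.382638 − 0.148803 = 0.038092
Ratio = 0.004593 / 0.038092 = 0.120569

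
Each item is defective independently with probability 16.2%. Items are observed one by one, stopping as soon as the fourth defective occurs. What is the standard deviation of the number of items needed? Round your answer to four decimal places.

11.3015

Y = total items until the fourth success; negative binomial with r=4, p=0.162.
SD(Y) = √[r(1−p)/p²] = √(127.724432) = 11.301523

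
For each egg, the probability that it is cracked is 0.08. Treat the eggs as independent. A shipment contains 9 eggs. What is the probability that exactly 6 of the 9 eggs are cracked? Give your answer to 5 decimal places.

0.00002

X ~ Binomial(n=9, p=0.08).
P(X=6) = C(9,6) · p^6 · (1−p)^3
= 84 · 2.6214e-07 · 0.77869 = 0.0000171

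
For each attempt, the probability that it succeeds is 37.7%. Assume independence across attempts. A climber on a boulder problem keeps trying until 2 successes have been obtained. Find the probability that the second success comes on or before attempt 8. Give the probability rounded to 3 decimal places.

Finishing within 8 attempts ⇔ at least 2 successes in the first 8. With X ~ Binomial(8, 0.377), P(Y ≤ 8) = 1 − P(X ≤ 1).
  k=0: C(8,0)·0.377^0·0.623^8 = 0.02269
  k=1: C(8,1)·0.377^1·0.623^7 = 0.10986
1 − 0.13256 = 0.86744

0.867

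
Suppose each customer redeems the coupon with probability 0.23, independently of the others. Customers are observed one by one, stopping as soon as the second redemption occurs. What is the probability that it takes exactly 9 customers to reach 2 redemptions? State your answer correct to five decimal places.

0.06792

Y = trial on which the second success occurs; negative binomial, r=2, p=0.23.
P(Y=9) = C(8,1) · p^2 · (1−p)^7
= 8 · 0.0529 · 0.16049 = 0.0679174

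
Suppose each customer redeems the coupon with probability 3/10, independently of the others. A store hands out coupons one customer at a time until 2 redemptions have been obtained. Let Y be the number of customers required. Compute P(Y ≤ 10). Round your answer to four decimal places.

Finishing within 10 customers ⇔ at least 2 successes in the first 10. With X ~ Binomial(10, 0.30), P(Y ≤ 10) = 1 − P(X ≤ 1).
  k=0: C(10,0)·0.30^0·0.70^10 = 0.028248
  k=1: C(10,1)·0.30^1·0.70^9 = 0.121061
1 − 0.149308 = 0.850692

0.8507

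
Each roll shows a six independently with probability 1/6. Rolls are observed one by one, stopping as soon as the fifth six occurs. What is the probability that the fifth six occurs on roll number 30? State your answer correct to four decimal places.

0.0320

Y = trial on which the fifth success occurs; negative binomial, r=5, p=0.166667.
P(Y=30) = C(29,4) · p^5 · (1−p)^25
= 23751 · 0.0001286 · 0.010483 = 0.032018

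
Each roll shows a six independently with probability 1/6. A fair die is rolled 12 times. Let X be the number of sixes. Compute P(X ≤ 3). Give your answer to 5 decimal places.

X ~ Binomial(12, 0.166667); P(X ≤ 3) = Σ C(12,k) p^k (1−p)^(12−k) over k:
  k=0: C(12,0)·0.166667^0·0.833333^12 = 0.1121567
  k=1: C(12,1)·0.166667^1·0.833333^11 = 0.2691760
  k=2: C(12,2)·0.166667^2·0.833333^10 = 0.2960936
  k=3: C(12,3)·0.166667^3·0.833333^9 = 0.1973957
Total = 0.8748219

0.87482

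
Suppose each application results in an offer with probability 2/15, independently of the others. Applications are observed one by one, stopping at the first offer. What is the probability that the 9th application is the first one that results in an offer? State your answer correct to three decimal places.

Geometric (trials to first success), p = 0.133333.
P(Y = 9) = (1−p)^8 · p = 0.31829 · 0.133333 = 0.04244

0.042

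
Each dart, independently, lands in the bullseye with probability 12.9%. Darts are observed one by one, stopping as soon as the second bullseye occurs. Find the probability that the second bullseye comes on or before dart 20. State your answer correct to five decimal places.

Finishing within 20 darts ⇔ at least 2 successes in the first 20. With X ~ Binomial(20, 0.129), P(Y ≤ 20) = 1 − P(X ≤ 1).
  k=0: C(20,0)·0.129^0·0.871^20 = 0.0631485
  k=1: C(20,1)·0.129^1·0.871^19 = 0.1870530
1 − 0.2502015 = 0.7497985

0.74980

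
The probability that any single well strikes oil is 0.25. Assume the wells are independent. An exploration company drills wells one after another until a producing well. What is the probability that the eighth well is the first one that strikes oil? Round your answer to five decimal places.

0.03337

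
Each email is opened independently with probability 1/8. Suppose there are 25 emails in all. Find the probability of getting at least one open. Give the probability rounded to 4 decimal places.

P(at least one) = 1 − P(none) = 1 − (1 − 0.125)^25
= 1 − 0.035498 = 0.964502

0.9645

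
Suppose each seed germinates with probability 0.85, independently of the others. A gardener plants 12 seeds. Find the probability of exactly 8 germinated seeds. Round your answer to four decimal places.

0.0683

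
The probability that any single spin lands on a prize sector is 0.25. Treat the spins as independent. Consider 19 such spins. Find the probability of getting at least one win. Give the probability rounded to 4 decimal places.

0.9958

P(at least one) = 1 − P(none) = 1 − (1 − 0.25)^19
= 1 − 0.004228 = 0.995772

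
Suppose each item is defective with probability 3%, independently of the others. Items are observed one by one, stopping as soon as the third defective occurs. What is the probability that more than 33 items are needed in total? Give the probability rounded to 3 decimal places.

0.924

Needing more than 33 items ⇔ fewer than 3 successes in the first 33. With X ~ Binomial(33, 0.03), P(Y > 33) = P(X ≤ 2).
  k=0: C(33,0)·0.03^0·0.97^33 = 0.36599
  k=1: C(33,1)·0.03^1·0.97^32 = 0.37353
  k=2: C(33,2)·0.03^2·0.97^31 = 0.18484
P(X ≤ 2) = 0.92436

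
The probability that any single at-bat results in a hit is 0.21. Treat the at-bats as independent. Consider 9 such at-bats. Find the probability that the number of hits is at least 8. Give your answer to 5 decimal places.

X ~ Binomial(9, 0.21); P(X ≥ 8) = Σ C(9,k) p^k (1−p)^(9−k) over k:
  k=8: C(9,8)·0.21^8·0.79^1 = 0.0000269
  k=9: C(9,9)·0.21^9·0.79^0 = 0.0000008
Total = 0.0000277

0.00003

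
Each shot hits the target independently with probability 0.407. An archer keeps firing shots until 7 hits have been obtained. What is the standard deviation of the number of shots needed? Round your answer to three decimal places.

Y = total shots until the seventh success; negative binomial with r=7, p=0.407.
SD(Y) = √[r(1−p)/p²] = √(25.05901) = 5.00590

5.006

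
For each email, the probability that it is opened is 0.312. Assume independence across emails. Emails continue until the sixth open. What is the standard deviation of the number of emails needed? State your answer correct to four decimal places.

6.5120

Y = total emails until the sixth success; negative binomial with r=6, p=0.312.
SD(Y) = √[r(1−p)/p²] = √(42.406312) = 6.512013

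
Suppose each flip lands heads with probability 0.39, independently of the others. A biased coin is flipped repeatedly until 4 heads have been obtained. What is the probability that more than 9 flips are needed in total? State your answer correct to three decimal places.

0.508

Needing more than 9 flips ⇔ fewer than 4 successes in the first 9. With X ~ Binomial(9, 0.39), P(Y > 9) = P(X ≤ 3).
  k=0: C(9,0)·0.39^0·0.61^9 = 0.01169
  k=1: C(9,1)·0.39^1·0.61^8 = 0.06729
  k=2: C(9,2)·0.39^2·0.61^7 = 0.17208
  k=3: C(9,3)·0.39^3·0.61^6 = 0.25672
P(X ≤ 3) = 0.50778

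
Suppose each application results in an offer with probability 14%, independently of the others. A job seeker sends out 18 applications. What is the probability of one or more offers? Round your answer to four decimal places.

0.9338

P(at least one) = 1 − P(none) = 1 − (1 − 0.14)^18
= 1 − 0.066217 = 0.933783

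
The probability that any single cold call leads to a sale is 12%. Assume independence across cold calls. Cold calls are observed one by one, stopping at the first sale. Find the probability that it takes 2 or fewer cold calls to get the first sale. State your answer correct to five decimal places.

0.22560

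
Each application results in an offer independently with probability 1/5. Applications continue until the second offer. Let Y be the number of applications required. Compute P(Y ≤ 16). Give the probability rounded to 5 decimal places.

0.85926

Finishing within 16 applications ⇔ at least 2 successes in the first 16. With X ~ Binomial(16, 0.20), P(Y ≤ 16) = 1 − P(X ≤ 1).
  k=0: C(16,0)·0.20^0·0.80^16 = 0.0281475
  k=1: C(16,1)·0.20^1·0.80^15 = 0.1125900
1 − 0.1407375 = 0.8592625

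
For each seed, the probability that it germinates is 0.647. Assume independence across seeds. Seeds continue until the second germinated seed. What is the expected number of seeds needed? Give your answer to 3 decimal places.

3.091

Y = total seeds until the second success; negative binomial with r=2, p=0.647.
E[Y] = r / p = 2 / 0.647 = 3.09119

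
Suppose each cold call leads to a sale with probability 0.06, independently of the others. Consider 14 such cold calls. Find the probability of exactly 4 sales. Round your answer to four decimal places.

X ~ Binomial(n=14, p=0.06).
P(X=4) = C(14,4) · p^4 · (1−p)^10
= 1001 · 1.296e-05 · 0.53862 = 0.006987

0.0070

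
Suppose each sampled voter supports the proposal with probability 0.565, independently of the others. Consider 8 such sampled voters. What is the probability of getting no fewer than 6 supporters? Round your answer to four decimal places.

0.2467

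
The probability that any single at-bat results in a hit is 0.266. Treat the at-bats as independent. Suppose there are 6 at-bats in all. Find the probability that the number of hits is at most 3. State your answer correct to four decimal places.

0.9533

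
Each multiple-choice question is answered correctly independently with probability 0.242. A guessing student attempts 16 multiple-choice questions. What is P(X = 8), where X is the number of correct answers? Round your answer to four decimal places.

0.0165

X ~ Binomial(n=16, p=0.242).
P(X=8) = C(16,8) · p^8 · (1−p)^8
= 12870 · 1.1763e-05 · 0.10898 = 0.016499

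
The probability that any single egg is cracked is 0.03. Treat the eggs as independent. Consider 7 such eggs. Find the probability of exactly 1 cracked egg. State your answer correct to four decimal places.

0.1749

X ~ Binomial(n=7, p=0.03).
P(X=1) = C(7,1) · p^1 · (1−p)^6
= 7 · 0.03 · 0.83297 = 0.174924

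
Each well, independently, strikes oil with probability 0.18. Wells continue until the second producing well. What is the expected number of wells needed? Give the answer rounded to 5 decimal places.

11.11111

Y = total wells until the second success; negative binomial with r=2, p=0.18.
E[Y] = r / p = 2 / 0.18 = 11.1111111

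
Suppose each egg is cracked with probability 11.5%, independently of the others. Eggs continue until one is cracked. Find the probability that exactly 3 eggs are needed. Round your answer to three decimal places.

0.090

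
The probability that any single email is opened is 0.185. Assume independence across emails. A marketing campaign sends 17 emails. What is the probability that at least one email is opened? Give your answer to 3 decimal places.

P(at least one) = 1 − P(none) = 1 − (1 − 0.185)^17
= 1 − 0.03088 = 0.96912

0.969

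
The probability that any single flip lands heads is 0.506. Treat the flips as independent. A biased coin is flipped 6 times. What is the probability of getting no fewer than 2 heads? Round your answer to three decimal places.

0.896

X ~ Binomial(6, 0.506); P(X ≥ 2) = Σ C(6,k) p^k (1−p)^(6−k) over k:
  k=2: C(6,2)·0.506^2·0.494^4 = 0.22872
  k=3: C(6,3)·0.506^3·0.494^3 = 0.31237
  k=4: C(6,4)·0.506^4·0.494^2 = 0.23996
  k=5: C(6,5)·0.506^5·0.494^1 = 0.09832
  k=6: C(6,6)·0.506^6·0.494^0 = 0.01678
Total = 0.89615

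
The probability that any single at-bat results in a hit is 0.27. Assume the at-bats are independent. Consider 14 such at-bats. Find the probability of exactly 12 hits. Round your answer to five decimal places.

X ~ Binomial(n=14, p=0.27).
P(X=12) = C(14,12) · p^12 · (1−p)^2
= 91 · 1.5009e-07 · 0.5329 = 0.0000073

0.00001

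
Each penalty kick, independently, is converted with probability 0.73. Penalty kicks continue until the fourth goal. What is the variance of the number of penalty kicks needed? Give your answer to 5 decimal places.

2.02665

Y = total penalty kicks until the fourth success; negative binomial with r=4, p=0.73.
Var(Y) = r(1−p)/p² = 4·0.27 / 0.73² = 2.0266467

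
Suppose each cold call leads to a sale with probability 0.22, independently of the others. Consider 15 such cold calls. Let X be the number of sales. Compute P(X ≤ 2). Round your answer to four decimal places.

0.3269

X ~ Binomial(15, 0.22); P(X ≤ 2) = Σ C(15,k) p^k (1−p)^(15−k) over k:
  k=0: C(15,0)·0.22^0·0.78^15 = 0.024067
  k=1: C(15,1)·0.22^1·0.78^14 = 0.101821
  k=2: C(15,2)·0.22^2·0.78^13 = 0.201032
Total = 0.326920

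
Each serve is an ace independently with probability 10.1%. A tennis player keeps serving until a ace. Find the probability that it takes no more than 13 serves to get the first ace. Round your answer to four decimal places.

Y = number of serves to the first success; geometric, p = 0.101.
P(Y ≤ 13) = 1 − (1−p)^13 = 1 − 0.250539 = 0.749461

0.7495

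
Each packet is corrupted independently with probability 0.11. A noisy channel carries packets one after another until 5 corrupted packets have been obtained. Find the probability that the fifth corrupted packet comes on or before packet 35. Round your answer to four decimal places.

0.3399

Finishing within 35 packets ⇔ at least 5 successes in the first 35. With X ~ Binomial(35, 0.11), P(Y ≤ 35) = 1 − P(X ≤ 4).
  k=0: C(35,0)·0.11^0·0.89^35 = 0.016930
  k=1: C(35,1)·0.11^1·0.89^34 = 0.073235
  k=2: C(35,2)·0.11^2·0.89^33 = 0.153877
  k=3: C(35,3)·0.11^3·0.89^32 = 0.209203
  k=4: C(35,4)·0.11^4·0.89^31 = 0.206852
1 − 0.660097 = 0.339903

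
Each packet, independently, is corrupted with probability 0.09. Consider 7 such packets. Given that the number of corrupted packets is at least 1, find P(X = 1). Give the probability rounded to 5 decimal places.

X ~ Binomial(7, 0.09). Want P(X=1 | X≥1) = P(X=1) / P(X≥1).
P(X=1) = C(7,1)·0.09^1·0.91^6 = 0.3577576
P(X≥1) = 1 − 0.5167610 = 0.4832390
Ratio = 0.3577576 / 0.4832390 = 0.7403327

0.74033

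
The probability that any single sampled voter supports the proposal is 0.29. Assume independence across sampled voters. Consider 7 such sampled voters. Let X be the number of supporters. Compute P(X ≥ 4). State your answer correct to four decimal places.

X ~ Binomial(7, 0.29); P(X ≥ 4) = Σ C(7,k) p^k (1−p)^(7−k) over k:
  k=4: C(7,4)·0.29^4·0.71^3 = 0.088600
  k=5: C(7,5)·0.29^5·0.71^2 = 0.021713
  k=6: C(7,6)·0.29^6·0.71^1 = 0.002956
  k=7: C(7,7)·0.29^7·0.71^0 = 0.000172
Total = 0.113442

0.1134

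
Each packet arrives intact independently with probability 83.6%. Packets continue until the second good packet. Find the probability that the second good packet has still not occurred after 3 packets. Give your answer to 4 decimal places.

0.0719

Needing more than 3 packets ⇔ fewer than 2 successes in the first 3. With X ~ Binomial(3, 0.836), P(Y > 3) = P(X ≤ 1).
  k=0: C(3,0)·0.836^0·0.164^3 = 0.004411
  k=1: C(3,1)·0.836^1·0.164^2 = 0.067455
P(X ≤ 1) = 0.071866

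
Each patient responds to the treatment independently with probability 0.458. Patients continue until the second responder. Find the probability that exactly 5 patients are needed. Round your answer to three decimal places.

0.134

Y = trial on which the second success occurs; negative binomial, r=2, p=0.458.
P(Y=5) = C(4,1) · p^2 · (1−p)^3
= 4 · 0.20976 · 0.15922 = 0.13359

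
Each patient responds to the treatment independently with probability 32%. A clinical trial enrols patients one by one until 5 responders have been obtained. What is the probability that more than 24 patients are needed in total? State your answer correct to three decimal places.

0.077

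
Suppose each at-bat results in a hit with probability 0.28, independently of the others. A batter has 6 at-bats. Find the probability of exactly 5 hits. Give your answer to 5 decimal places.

X ~ Binomial(n=6, p=0.28).
P(X=5) = C(6,5) · p^5 · (1−p)^1
= 6 · 0.001721 · 0.72 = 0.0074349

0.00743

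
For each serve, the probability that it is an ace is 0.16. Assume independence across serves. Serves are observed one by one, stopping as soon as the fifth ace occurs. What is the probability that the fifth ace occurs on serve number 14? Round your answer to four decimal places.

0.0156

Y = trial on which the fifth success occurs; negative binomial, r=5, p=0.16.
P(Y=14) = C(13,4) · p^5 · (1−p)^9
= 715 · 0.00010486 · 0.20822 = 0.015611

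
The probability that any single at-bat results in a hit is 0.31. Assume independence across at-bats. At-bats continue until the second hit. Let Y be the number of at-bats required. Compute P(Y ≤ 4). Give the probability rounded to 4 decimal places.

Finishing within 4 at-bats ⇔ at least 2 successes in the first 4. With X ~ Binomial(4, 0.31), P(Y ≤ 4) = 1 − P(X ≤ 1).
  k=0: C(4,0)·0.31^0·0.69^4 = 0.226671
  k=1: C(4,1)·0.31^1·0.69^3 = 0.407351
1 − 0.634022 = 0.365978

0.3660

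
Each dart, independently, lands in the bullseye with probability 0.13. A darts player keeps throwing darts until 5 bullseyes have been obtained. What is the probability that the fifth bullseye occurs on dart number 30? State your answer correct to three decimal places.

0.027

Y = trial on which the fifth success occurs; negative binomial, r=5, p=0.13.
P(Y=30) = C(29,4) · p^5 · (1−p)^25
= 23751 · 3.7129e-05 · 0.03076 = 0.02713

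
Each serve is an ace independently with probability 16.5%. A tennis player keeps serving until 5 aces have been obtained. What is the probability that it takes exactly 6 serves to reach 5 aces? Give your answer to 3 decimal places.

Y = trial on which the fifth success occurs; negative binomial, r=5, p=0.165.
P(Y=6) = C(5,4) · p^5 · (1−p)^1
= 5 · 0.0001223 · 0.835 = 0.00051

0.001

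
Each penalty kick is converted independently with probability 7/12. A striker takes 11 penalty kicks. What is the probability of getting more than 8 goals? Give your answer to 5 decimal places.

0.09825

X ~ Binomial(11, 0.583333); P(X ≥ 9) = Σ C(11,k) p^k (1−p)^(11−k) over k:
  k=9: C(11,9)·0.583333^9·0.416667^2 = 0.0746778
  k=10: C(11,10)·0.583333^10·0.416667^1 = 0.0209098
  k=11: C(11,11)·0.583333^11·0.416667^0 = 0.0026612
Total = 0.0982488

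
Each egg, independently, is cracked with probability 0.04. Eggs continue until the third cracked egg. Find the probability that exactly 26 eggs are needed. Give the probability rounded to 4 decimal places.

0.0075

Y = trial on which the third success occurs; negative binomial, r=3, p=0.04.
P(Y=26) = C(25,2) · p^3 · (1−p)^23
= 300 · 6.4e-05 · 0.39106 = 0.007508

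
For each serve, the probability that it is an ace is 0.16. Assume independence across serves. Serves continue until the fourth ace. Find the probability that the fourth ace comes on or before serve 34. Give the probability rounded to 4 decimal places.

0.8157

Finishing within 34 serves ⇔ at least 4 successes in the first 34. With X ~ Binomial(34, 0.16), P(Y ≤ 34) = 1 − P(X ≤ 3).
  k=0: C(34,0)·0.16^0·0.84^34 = 0.002664
  k=1: C(34,1)·0.16^1·0.84^33 = 0.017251
  k=2: C(34,2)·0.16^2·0.84^32 = 0.054218
  k=3: C(34,3)·0.16^3·0.84^31 = 0.110156
1 − 0.184289 = 0.815711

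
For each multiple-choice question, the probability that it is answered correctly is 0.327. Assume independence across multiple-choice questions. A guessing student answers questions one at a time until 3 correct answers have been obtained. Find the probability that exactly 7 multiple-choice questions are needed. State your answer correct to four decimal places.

0.1076

Y = trial on which the third success occurs; negative binomial, r=3, p=0.327.
P(Y=7) = C(6,2) · p^3 · (1−p)^4
= 15 · 0.034966 · 0.20514 = 0.107596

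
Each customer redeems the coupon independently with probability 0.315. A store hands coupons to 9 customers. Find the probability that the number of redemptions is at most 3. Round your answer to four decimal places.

X ~ Binomial(9, 0.315); P(X ≤ 3) = Σ C(9,k) p^k (1−p)^(9−k) over k:
  k=0: C(9,0)·0.315^0·0.685^9 = 0.033206
  k=1: C(9,1)·0.315^1·0.685^8 = 0.137429
  k=2: C(9,2)·0.315^2·0.685^7 = 0.252789
  k=3: C(9,3)·0.315^3·0.685^6 = 0.271240
Total = 0.694664

0.6947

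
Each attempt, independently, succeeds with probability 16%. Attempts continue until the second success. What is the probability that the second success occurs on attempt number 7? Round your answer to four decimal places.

Y = trial on which the second success occurs; negative binomial, r=2, p=0.16.
P(Y=7) = C(6,1) · p^2 · (1−p)^5
= 6 · 0.0256 · 0.41821 = 0.064237

0.0642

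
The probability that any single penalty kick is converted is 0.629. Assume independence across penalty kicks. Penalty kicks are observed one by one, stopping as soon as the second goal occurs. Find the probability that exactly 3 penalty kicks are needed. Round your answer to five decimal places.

0.29357

Y = trial on which the second success occurs; negative binomial, r=2, p=0.629.
P(Y=3) = C(2,1) · p^2 · (1−p)^1
= 2 · 0.39564 · 0.371 = 0.2935656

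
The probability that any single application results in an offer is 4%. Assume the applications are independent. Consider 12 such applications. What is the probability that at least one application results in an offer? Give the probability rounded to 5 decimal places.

P(at least one) = 1 − P(none) = 1 − (1 − 0.04)^12
= 1 − 0.6127098 = 0.3872902

0.38729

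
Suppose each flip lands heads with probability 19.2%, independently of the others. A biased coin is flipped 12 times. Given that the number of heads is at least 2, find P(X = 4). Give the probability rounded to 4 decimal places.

X ~ Binomial(12, 0.192). Want P(X=4 | X≥2) = P(X=4) / P(X≥2).
P(X=4) = C(12,4)·0.192^4·0.808^8 = 0.122208
P(X≥2) = 1 − 0.077435 − 0.220804 = 0.701761
Ratio = 0.122208 / 0.701761 = 0.174145

0.1741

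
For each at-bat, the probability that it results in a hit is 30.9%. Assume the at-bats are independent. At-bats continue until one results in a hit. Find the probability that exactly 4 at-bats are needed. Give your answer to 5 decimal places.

0.10195

Geometric (trials to first success), p = 0.309.
P(Y = 4) = (1−p)^3 · p = 0.32994 · 0.309 = 0.1019513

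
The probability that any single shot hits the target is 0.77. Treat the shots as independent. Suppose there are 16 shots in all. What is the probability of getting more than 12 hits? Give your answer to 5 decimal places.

0.47965

X ~ Binomial(16, 0.77); P(X ≥ 13) = Σ C(16,k) p^k (1−p)^(16−k) over k:
  k=13: C(16,13)·0.77^13·0.23^3 = 0.2279035
  k=14: C(16,14)·0.77^14·0.23^2 = 0.1634960
  k=15: C(16,15)·0.77^15·0.23^1 = 0.0729808
  k=16: C(16,16)·0.77^16·0.23^0 = 0.0152704
Total = 0.4796507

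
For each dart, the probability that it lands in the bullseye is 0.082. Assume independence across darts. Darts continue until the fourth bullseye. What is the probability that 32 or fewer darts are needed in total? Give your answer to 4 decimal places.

Finishing within 32 darts ⇔ at least 4 successes in the first 32. With X ~ Binomial(32, 0.082), P(Y ≤ 32) = 1 − P(X ≤ 3).
  k=0: C(32,0)·0.082^0·0.918^32 = 0.064709
  k=1: C(32,1)·0.082^1·0.918^31 = 0.184964
  k=2: C(32,2)·0.082^2·0.918^30 = 0.256088
  k=3: C(32,3)·0.082^3·0.918^29 = 0.228750
1 − 0.734511 = 0.265489

0.2655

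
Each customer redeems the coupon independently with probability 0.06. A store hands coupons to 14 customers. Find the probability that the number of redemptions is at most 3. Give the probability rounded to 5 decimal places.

X ~ Binomial(14, 0.06); P(X ≤ 3) = Σ C(14,k) p^k (1−p)^(14−k) over k:
  k=0: C(14,0)·0.06^0·0.94^14 = 0.4205232
  k=1: C(14,1)·0.06^1·0.94^13 = 0.3757867
  k=2: C(14,2)·0.06^2·0.94^12 = 0.1559115
  k=3: C(14,3)·0.06^3·0.94^11 = 0.0398072
Total = 0.9920286

0.99203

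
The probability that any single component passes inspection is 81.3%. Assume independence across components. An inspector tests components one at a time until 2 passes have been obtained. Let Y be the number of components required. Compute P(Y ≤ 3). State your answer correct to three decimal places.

0.908

Finishing within 3 components ⇔ at least 2 successes in the first 3. With X ~ Binomial(3, 0.813), P(Y ≤ 3) = 1 − P(X ≤ 1).
  k=0: C(3,0)·0.813^0·0.187^3 = 0.00654
  k=1: C(3,1)·0.813^1·0.187^2 = 0.08529
1 − 0.09183 = 0.90817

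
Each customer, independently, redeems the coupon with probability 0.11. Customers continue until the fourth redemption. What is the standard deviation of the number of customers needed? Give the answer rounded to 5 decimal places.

17.15269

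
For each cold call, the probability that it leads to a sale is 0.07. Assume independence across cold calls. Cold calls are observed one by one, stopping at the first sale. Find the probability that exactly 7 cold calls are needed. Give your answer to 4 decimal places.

Geometric (trials to first success), p = 0.07.
P(Y = 7) = (1−p)^6 · p = 0.64699 · 0.07 = 0.045289

0.0453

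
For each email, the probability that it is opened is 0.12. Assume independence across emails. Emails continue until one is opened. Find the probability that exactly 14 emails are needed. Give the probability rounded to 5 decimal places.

0.02277

Geometric (trials to first success), p = 0.12.
P(Y = 14) = (1−p)^13 · p = 0.18979 · 0.12 = 0.0227749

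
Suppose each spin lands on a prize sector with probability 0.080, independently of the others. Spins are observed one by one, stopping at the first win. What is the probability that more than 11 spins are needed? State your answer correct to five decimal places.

Y = number of spins to the first success; geometric, p = 0.08.
P(Y > 11) = P(first 11 all fail) = (1−p)^11 = 0.3996374

0.39964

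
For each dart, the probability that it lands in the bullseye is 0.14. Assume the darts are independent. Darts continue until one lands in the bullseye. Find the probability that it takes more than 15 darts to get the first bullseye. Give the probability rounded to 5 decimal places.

Y = number of darts to the first success; geometric, p = 0.14.
P(Y > 15) = P(first 15 all fail) = (1−p)^15 = 0.1041062

0.10411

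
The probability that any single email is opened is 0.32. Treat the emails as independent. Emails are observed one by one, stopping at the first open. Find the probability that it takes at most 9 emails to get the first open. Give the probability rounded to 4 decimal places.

Y = number of emails to the first success; geometric, p = 0.32.
P(Y ≤ 9) = 1 − (1−p)^9 = 1 − 0.031087 = 0.968913

0.9689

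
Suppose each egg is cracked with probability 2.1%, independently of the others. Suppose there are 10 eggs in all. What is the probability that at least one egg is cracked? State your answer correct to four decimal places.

0.1912

P(at least one) = 1 − P(none) = 1 − (1 − 0.021)^10
= 1 − 0.808774 = 0.191226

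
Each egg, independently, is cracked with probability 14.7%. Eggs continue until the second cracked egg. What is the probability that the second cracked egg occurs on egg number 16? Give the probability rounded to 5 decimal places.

0.03500

Y = trial on which the second success occurs; negative binomial, r=2, p=0.147.
P(Y=16) = C(15,1) · p^2 · (1−p)^14
= 15 · 0.021609 · 0.10797 = 0.0349955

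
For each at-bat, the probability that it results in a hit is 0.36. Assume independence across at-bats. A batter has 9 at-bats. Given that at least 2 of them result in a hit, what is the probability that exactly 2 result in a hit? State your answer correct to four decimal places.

X ~ Binomial(9, 0.36). Want P(X=2 | X≥2) = P(X=2) / P(X≥2).
P(X=2) = C(9,2)·0.36^2·0.64^7 = 0.205195
P(X≥2) = 1 − 0.018014 − 0.091198 = 0.890788
Ratio = 0.205195 / 0.890788 = 0.230353

0.2304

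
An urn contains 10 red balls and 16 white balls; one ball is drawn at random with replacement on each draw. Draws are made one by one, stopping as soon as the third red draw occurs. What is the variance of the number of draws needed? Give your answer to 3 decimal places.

Y = total draws until the third success; negative binomial with r=3, p=0.384615.
Var(Y) = r(1−p)/p² = 3·0.615385 / 0.384615² = 12.48000

12.480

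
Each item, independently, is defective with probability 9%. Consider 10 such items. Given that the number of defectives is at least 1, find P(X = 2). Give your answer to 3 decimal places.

0.281

X ~ Binomial(10, 0.09). Want P(X=2 | X≥1) = P(X=2) / P(X≥1).
P(X=2) = C(10,2)·0.09^2·0.91^8 = 0.17141
P(X≥1) = 1 − 0.38942 = 0.61058
Ratio = 0.17141 / 0.61058 = 0.28073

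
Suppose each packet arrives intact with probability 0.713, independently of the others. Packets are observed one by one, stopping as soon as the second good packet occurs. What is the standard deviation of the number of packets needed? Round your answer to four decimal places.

1.0626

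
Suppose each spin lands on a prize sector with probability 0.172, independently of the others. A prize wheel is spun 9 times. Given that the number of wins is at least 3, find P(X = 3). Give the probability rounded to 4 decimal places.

X ~ Binomial(9, 0.172). Want P(X=3 | X≥3) = P(X=3) / P(X≥3).
P(X=3) = C(9,3)·0.172^3·0.828^6 = 0.137736
P(X≥3) = 1 − 0.182925 − 0.341990 − 0.284166 = 0.190919
Ratio = 0.137736 / 0.190919 = 0.721435

0.7214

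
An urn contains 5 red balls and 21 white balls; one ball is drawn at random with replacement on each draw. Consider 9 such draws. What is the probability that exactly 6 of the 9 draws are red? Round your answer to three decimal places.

X ~ Binomial(n=9, p=0.192308).
P(X=6) = C(9,6) · p^6 · (1−p)^3
= 84 · 5.058e-05 · 0.52691 = 0.00224

0.002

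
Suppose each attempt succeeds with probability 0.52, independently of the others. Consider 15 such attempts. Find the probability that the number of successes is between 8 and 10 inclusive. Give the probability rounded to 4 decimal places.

X ~ Binomial(15, 0.52); P(8 ≤ X ≤ 10) = Σ C(15,k) p^k (1−p)^(15−k) over k:
  k=8: C(15,8)·0.52^8·0.48^7 = 0.201959
  k=9: C(15,9)·0.52^9·0.48^6 = 0.170169
  k=10: C(15,10)·0.52^10·0.48^5 = 0.110610
Total = 0.482739

0.4827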